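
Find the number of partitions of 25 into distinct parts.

142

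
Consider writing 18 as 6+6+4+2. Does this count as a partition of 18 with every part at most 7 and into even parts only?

Yes

The parts sum to 18, and the condition 'no summand exceeds 7' holds; the condition 'every summand is even' holds.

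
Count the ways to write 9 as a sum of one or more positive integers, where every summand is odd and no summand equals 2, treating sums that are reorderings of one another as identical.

8

Listing the qualifying partitions of 9:
9
1,1,7
1,3,5
1,1,1,1,5
3,3,3
1,1,1,3,3
1,1,1,1,1,1,3
1,1,1,1,1,1,1,1,1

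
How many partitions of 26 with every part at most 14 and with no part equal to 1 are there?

422

Counting exhaustively, 422 partitions satisfy the conditions.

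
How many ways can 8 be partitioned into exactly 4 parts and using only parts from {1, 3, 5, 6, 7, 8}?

Enumerating:
1, 1, 1, 5
1, 1, 3, 3

2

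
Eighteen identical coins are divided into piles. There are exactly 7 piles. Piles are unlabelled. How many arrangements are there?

A partial list (first 12 by largest part):
12,1,1,1,1,1,1
11,2,1,1,1,1,1
10,3,1,1,1,1,1
10,2,2,1,1,1,1
9,4,1,1,1,1,1
9,3,2,1,1,1,1
9,2,2,2,1,1,1
8,5,1,1,1,1,1
8,4,2,1,1,1,1
8,3,3,1,1,1,1
8,3,2,2,1,1,1
8,2,2,2,2,1,1
…and 37 more, for 49 total.

49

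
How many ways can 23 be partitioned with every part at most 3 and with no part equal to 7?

There are too many to list fully; the first 12 (by largest part) are:
3, 3, 3, 3, 3, 3, 3, 2
3, 3, 3, 3, 3, 3, 3, 1, 1
3, 3, 3, 3, 3, 3, 2, 2, 1
3, 3, 3, 3, 3, 3, 2, 1, 1, 1
3, 3, 3, 3, 3, 3, 1, 1, 1, 1, 1
3, 3, 3, 3, 3, 2, 2, 2, 2
3, 3, 3, 3, 3, 2, 2, 2, 1, 1
3, 3, 3, 3, 3, 2, 2, 1, 1, 1, 1
3, 3, 3, 3, 3, 2, 1, 1, 1, 1, 1, 1
3, 3, 3, 3, 3, 1, 1, 1, 1, 1, 1, 1, 1
3, 3, 3, 3, 2, 2, 2, 2, 2, 1
3, 3, 3, 3, 2, 2, 2, 2, 1, 1, 1
…and 44 more, for 56 total.

56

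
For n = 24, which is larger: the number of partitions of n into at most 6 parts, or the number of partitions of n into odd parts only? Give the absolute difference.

Partitions of 24 into at most 6 parts: 532.
Partitions of 24 into odd parts only: 122.
|532 − 122| = 410.

410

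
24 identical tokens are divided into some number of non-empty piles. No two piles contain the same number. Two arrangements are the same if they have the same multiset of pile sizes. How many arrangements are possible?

Direct enumeration gives 122 partitions.

122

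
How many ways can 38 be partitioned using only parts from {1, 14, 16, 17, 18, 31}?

16

They are:
31,1,1,1,1,1,1,1
18,18,1,1
18,17,1,1,1
18,16,1,1,1,1
18,14,1,1,1,1,1,1
18,1,1,1,1,1,1,1,1,1,1,1,1,1,1,1,1,1,1,1,1
17,17,1,1,1,1
17,16,1,1,1,1,1
17,14,1,1,1,1,1,1,1
17,1,1,1,1,1,1,1,1,1,1,1,1,1,1,1,1,1,1,1,1,1
16,16,1,1,1,1,1,1
16,14,1,1,1,1,1,1,1,1
16,1,1,1,1,1,1,1,1,1,1,1,1,1,1,1,1,1,1,1,1,1,1
14,14,1,1,1,1,1,1,1,1,1,1
14,1,1,1,1,1,1,1,1,1,1,1,1,1,1,1,1,1,1,1,1,1,1,1,1
1,1,1,1,1,1,1,1,1,1,1,1,1,1,1,1,1,1,1,1,1,1,1,1,1,1,1,1,1,1,1,1,1,1,1,1,1,1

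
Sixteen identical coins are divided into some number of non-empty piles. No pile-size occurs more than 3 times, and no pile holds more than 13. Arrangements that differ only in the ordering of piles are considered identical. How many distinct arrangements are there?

128

Direct enumeration gives 128 partitions.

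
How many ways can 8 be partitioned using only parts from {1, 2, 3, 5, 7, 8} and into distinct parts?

The partitions of 8 that satisfy the conditions:
8
7 + 1
5 + 3
5 + 2 + 1

4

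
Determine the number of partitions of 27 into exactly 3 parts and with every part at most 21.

A partial list (first 12 by largest part):
1,5,21
2,4,21
3,3,21
1,6,20
2,5,20
3,4,20
1,7,19
2,6,19
3,5,19
4,4,19
1,8,18
2,7,18
…and 43 more, for 55 total.

55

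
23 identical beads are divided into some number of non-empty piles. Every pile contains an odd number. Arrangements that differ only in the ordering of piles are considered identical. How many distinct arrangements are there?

104

A full systematic count gives 104.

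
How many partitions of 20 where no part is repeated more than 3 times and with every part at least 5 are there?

12

Listing the qualifying partitions of 20:
20
15,5
14,6
13,7
12,8
11,9
10,10
10,5,5
9,6,5
8,7,5
8,6,6
7,7,6
That's 12 in total.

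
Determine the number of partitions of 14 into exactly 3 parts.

Enumerating:
12, 1, 1
11, 2, 1
10, 3, 1
10, 2, 2
9, 4, 1
9, 3, 2
8, 5, 1
8, 4, 2
8, 3, 3
7, 6, 1
7, 5, 2
7, 4, 3
6, 6, 2
6, 5, 3
6, 4, 4
5, 5, 4

16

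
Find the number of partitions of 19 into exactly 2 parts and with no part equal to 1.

8

The partitions of 19 that satisfy the conditions:
17,2
16,3
15,4
14,5
13,6
12,7
11,8
10,9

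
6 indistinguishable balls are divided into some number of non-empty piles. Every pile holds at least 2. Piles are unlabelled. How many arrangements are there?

4

Listing the qualifying partitions of 6:
6
2,4
3,3
2,2,2
That's 4 in total.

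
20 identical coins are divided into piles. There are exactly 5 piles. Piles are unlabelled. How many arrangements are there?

84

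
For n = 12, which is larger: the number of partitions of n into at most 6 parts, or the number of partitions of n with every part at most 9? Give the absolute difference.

15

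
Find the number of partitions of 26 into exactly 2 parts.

Listing the qualifying partitions of 26:
25+1
24+2
23+3
22+4
21+5
20+6
19+7
18+8
17+9
16+10
15+11
14+12
13+13
That's 13 in total.

13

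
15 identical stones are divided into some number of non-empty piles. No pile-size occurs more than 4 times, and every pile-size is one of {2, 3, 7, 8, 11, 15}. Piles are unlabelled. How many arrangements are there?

7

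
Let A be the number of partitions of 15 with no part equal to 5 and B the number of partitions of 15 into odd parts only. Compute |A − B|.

107

Partitions of 15 with no part equal to 5: 134.
Partitions of 15 into odd parts only: 27.
|134 − 27| = 107.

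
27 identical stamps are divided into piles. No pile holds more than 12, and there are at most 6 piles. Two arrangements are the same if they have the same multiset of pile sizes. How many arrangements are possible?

Systematic enumeration (by largest part, then next-largest, …) yields 488.

488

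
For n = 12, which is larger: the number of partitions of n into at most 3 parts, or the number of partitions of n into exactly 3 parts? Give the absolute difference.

Partitions of 12 into at most 3 parts: 19.
Partitions of 12 into exactly 3 parts: 12.
|19 − 12| = 7.

7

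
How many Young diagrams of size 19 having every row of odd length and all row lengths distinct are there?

6

The partitions of 19 that satisfy the conditions:
19
15 + 3 + 1
13 + 5 + 1
11 + 7 + 1
11 + 5 + 3
9 + 7 + 3
That's 6 in total.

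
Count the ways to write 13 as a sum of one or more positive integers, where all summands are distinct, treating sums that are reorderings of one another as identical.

18

The partitions of 13 that satisfy the conditions:
13
12, 1
11, 2
10, 3
10, 2, 1
9, 4
9, 3, 1
8, 5
8, 4, 1
8, 3, 2
7, 6
7, 5, 1
7, 4, 2
7, 3, 2, 1
6, 5, 2
6, 4, 3
6, 4, 2, 1
5, 4, 3, 1
That's 18 in total.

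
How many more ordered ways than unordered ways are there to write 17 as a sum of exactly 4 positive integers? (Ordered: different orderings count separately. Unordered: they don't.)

521

Compositions: C(16,3) = 560.
Unordered (partitions into 4 parts): 39.
Difference: 560 − 39 = 521.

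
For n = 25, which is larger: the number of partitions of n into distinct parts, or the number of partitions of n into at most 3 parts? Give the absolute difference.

Partitions of 25 into distinct parts: 142.
Partitions of 25 into at most 3 parts: 65.
|142 − 65| = 77.

77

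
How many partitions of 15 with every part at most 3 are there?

27

A partial list (first 12 by largest part):
3+3+3+3+3
3+3+3+3+2+1
3+3+3+3+1+1+1
3+3+3+2+2+2
3+3+3+2+2+1+1
3+3+3+2+1+1+1+1
3+3+3+1+1+1+1+1+1
3+3+2+2+2+2+1
3+3+2+2+2+1+1+1
3+3+2+2+1+1+1+1+1
3+3+2+1+1+1+1+1+1+1
3+3+1+1+1+1+1+1+1+1+1
…and 15 more, for 27 total.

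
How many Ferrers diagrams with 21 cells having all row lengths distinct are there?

76

Systematic enumeration (by largest part, then next-largest, …) yields 76.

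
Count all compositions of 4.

8

Each of the 3 gaps between 4 units is either a break or not: 2^3 = 8.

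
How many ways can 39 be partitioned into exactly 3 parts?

Systematic enumeration (by largest part, then next-largest, …) yields 127.

127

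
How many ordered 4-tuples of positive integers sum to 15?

Place 3 bars in the 14 internal gaps of a row of 15 dots: C(14,3) = 364.

364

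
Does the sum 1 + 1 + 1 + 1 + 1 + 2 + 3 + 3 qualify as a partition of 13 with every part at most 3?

The parts sum to 13, and the condition 'no summand exceeds 3' holds.

Yes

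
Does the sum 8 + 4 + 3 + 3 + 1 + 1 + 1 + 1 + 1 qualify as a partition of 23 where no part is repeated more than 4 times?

The parts sum to 23, and the condition 'no summand is used more than 4 times' is violated.

No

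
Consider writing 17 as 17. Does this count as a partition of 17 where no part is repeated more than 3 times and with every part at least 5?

Yes

The parts sum to 17, and the condition 'no summand is used more than 3 times' holds; the condition 'every summand is at least 5' holds.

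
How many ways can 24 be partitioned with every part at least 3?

A full systematic count gives 110.

110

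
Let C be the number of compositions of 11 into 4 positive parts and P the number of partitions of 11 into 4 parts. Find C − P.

109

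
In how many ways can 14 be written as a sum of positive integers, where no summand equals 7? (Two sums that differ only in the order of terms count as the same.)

120

There are 120 such partitions.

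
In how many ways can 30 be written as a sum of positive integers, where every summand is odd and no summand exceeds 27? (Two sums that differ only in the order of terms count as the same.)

295

There are 295 such partitions.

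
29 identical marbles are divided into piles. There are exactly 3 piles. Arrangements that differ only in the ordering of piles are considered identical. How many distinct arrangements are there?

70

There are too many to list fully; the first 12 (by largest part) are:
27,1,1
26,2,1
25,3,1
25,2,2
24,4,1
24,3,2
23,5,1
23,4,2
23,3,3
22,6,1
22,5,2
22,4,3
…and 58 more, for 70 total.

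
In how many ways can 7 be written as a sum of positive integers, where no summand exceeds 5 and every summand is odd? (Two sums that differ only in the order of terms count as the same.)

They are:
5 + 1 + 1
3 + 3 + 1
3 + 1 + 1 + 1 + 1
1 + 1 + 1 + 1 + 1 + 1 + 1
Counting gives 4.

4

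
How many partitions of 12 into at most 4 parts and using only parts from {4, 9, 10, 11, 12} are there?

2

Listing the qualifying partitions of 12:
12
4+4+4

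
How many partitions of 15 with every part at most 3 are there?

27

There are too many to list fully; the first 12 (by largest part) are:
3 + 3 + 3 + 3 + 3
1 + 2 + 3 + 3 + 3 + 3
1 + 1 + 1 + 3 + 3 + 3 + 3
2 + 2 + 2 + 3 + 3 + 3
1 + 1 + 2 + 2 + 3 + 3 + 3
1 + 1 + 1 + 1 + 2 + 3 + 3 + 3
1 + 1 + 1 + 1 + 1 + 1 + 3 + 3 + 3
1 + 2 + 2 + 2 + 2 + 3 + 3
1 + 1 + 1 + 2 + 2 + 2 + 3 + 3
1 + 1 + 1 + 1 + 1 + 2 + 2 + 3 + 3
1 + 1 + 1 + 1 + 1 + 1 + 1 + 2 + 3 + 3
1 + 1 + 1 + 1 + 1 + 1 + 1 + 1 + 1 + 3 + 3
…and 15 more, for 27 total.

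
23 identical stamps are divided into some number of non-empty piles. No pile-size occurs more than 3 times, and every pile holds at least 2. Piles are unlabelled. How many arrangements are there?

Enumerating by decreasing first part gives 194 partitions in all.

194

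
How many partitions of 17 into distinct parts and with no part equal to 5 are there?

27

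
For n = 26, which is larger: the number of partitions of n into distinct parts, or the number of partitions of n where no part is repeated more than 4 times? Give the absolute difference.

1249

Partitions of 26 into distinct parts: 165.
Partitions of 26 where no part is repeated more than 4 times: 1414.
|165 − 1414| = 1249.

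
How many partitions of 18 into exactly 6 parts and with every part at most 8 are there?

A partial list (first 12 by largest part):
8,6,1,1,1,1
8,5,2,1,1,1
8,4,3,1,1,1
8,4,2,2,1,1
8,3,3,2,1,1
8,3,2,2,2,1
8,2,2,2,2,2
7,7,1,1,1,1
7,6,2,1,1,1
7,5,3,1,1,1
7,5,2,2,1,1
7,4,4,1,1,1
…and 34 more, for 46 total.

46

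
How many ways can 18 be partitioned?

Direct enumeration gives 385 partitions.

385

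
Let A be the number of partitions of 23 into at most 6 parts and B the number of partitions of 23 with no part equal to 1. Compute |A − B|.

Partitions of 23 into at most 6 parts: 454.
Partitions of 23 with no part equal to 1: 253.
|454 − 253| = 201.

201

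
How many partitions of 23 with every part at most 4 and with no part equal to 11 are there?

Counting exhaustively, 150 partitions satisfy the conditions.

150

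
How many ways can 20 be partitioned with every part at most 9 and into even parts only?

23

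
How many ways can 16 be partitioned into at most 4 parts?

A partial list (first 12 by largest part):
16
15+1
14+2
14+1+1
13+3
13+2+1
13+1+1+1
12+4
12+3+1
12+2+2
12+2+1+1
11+5
…and 52 more, for 64 total.

64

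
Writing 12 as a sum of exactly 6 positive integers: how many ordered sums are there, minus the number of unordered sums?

Ordered (compositions into 6 parts): C(11,5) = 462.
Partitions of 12 into exactly 6 parts: 11.
Difference: 462 − 11 = 451.

451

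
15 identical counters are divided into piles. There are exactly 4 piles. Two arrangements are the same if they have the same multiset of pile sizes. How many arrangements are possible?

A partial list (first 12 by largest part):
1 + 1 + 1 + 12
1 + 1 + 2 + 11
1 + 1 + 3 + 10
1 + 2 + 2 + 10
1 + 1 + 4 + 9
1 + 2 + 3 + 9
2 + 2 + 2 + 9
1 + 1 + 5 + 8
1 + 2 + 4 + 8
1 + 3 + 3 + 8
2 + 2 + 3 + 8
1 + 1 + 6 + 7
…and 15 more, for 27 total.

27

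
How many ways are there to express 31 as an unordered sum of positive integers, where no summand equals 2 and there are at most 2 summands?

15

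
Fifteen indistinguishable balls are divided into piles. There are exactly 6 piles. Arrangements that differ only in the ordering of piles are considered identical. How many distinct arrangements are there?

26

There are too many to list fully; the first 12 (by largest part) are:
10 + 1 + 1 + 1 + 1 + 1
9 + 2 + 1 + 1 + 1 + 1
8 + 3 + 1 + 1 + 1 + 1
8 + 2 + 2 + 1 + 1 + 1
7 + 4 + 1 + 1 + 1 + 1
7 + 3 + 2 + 1 + 1 + 1
7 + 2 + 2 + 2 + 1 + 1
6 + 5 + 1 + 1 + 1 + 1
6 + 4 + 2 + 1 + 1 + 1
6 + 3 + 3 + 1 + 1 + 1
6 + 3 + 2 + 2 + 1 + 1
6 + 2 + 2 + 2 + 2 + 1
…and 14 more, for 26 total.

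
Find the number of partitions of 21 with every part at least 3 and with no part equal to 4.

There are too many to list fully; the first 12 (by largest part) are:
21
3 + 18
5 + 16
6 + 15
3 + 3 + 15
7 + 14
8 + 13
3 + 5 + 13
9 + 12
3 + 6 + 12
3 + 3 + 3 + 12
10 + 11
…and 23 more, for 35 total.

35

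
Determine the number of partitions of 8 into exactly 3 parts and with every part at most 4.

3

Enumerating:
1+3+4
2+2+4
2+3+3
That's 3 in total.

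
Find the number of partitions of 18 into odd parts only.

46

There are too many to list fully; the first 12 (by largest part) are:
1, 17
3, 15
1, 1, 1, 15
5, 13
1, 1, 3, 13
1, 1, 1, 1, 1, 13
7, 11
1, 1, 5, 11
1, 3, 3, 11
1, 1, 1, 1, 3, 11
1, 1, 1, 1, 1, 1, 1, 11
9, 9
…and 34 more, for 46 total.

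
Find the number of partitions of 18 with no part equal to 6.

Counting exhaustively, 308 partitions satisfy the conditions.

308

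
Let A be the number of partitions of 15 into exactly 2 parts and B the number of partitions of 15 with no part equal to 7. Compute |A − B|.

Partitions of 15 into exactly 2 parts: 7.
Partitions of 15 with no part equal to 7: 154.
|7 − 154| = 147.

147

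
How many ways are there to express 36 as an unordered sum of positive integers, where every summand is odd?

668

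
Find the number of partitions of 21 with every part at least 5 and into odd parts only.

4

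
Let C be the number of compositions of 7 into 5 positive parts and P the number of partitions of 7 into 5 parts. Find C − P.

Ordered (compositions into 5 parts): C(6,4) = 15.
Partitions of 7 into exactly 5 parts: 2.
Difference: 15 − 2 = 13.

13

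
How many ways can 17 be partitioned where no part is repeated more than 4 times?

205

There are 205 such partitions.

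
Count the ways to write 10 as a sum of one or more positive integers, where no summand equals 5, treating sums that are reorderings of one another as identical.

A partial list (first 12 by largest part):
10
9+1
8+2
8+1+1
7+3
7+2+1
7+1+1+1
6+4
6+3+1
6+2+2
6+2+1+1
6+1+1+1+1
…and 23 more, for 35 total.

35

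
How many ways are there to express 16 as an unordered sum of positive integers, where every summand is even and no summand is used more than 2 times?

13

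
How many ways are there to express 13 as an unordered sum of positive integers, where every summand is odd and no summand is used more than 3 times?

Enumerating:
13
11,1,1
9,3,1
7,5,1
7,3,3
7,3,1,1,1
5,5,3
5,5,1,1,1
5,3,3,1,1

9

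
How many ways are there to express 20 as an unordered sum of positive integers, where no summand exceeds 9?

488

A full systematic count gives 488.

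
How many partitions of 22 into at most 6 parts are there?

391

A full systematic count gives 391.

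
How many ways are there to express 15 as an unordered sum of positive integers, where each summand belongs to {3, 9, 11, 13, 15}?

Enumerating:
15
9,3,3
3,3,3,3,3

3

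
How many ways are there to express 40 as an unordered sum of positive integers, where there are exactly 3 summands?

A full systematic count gives 133.

133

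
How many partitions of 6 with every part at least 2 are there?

The partitions of 6 that satisfy the conditions:
6
2 + 4
3 + 3
2 + 2 + 2
That's 4 in total.

4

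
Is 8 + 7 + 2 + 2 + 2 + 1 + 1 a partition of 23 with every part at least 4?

The parts sum to 23, and the condition 'every summand is at least 4' is violated.

No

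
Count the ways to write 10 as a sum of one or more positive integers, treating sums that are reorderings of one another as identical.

There are too many to list fully; the first 12 (by largest part) are:
10
9 + 1
8 + 2
8 + 1 + 1
7 + 3
7 + 2 + 1
7 + 1 + 1 + 1
6 + 4
6 + 3 + 1
6 + 2 + 2
6 + 2 + 1 + 1
6 + 1 + 1 + 1 + 1
…and 30 more, for 42 total.

42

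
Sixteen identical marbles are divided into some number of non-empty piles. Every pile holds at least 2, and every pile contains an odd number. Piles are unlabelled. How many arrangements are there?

5

They are:
3+13
5+11
7+9
3+3+3+7
3+3+5+5
Counting gives 5.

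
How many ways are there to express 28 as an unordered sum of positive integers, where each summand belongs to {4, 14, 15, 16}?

Listing the qualifying partitions of 28:
4, 4, 4, 16
14, 14
4, 4, 4, 4, 4, 4, 4

3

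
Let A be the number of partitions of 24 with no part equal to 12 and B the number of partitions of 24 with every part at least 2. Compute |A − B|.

1178

Partitions of 24 with no part equal to 12: 1498.
Partitions of 24 with every part at least 2: 320.
|1498 − 320| = 1178.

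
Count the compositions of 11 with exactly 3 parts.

45

A composition of 11 into 3 positive parts is chosen by placing 2 dividers among the 10 gaps between 11 units: C(10,2) = 45.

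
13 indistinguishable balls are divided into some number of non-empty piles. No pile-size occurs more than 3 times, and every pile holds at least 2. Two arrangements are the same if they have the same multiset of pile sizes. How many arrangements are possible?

22

The partitions of 13 that satisfy the conditions:
13
2 + 11
3 + 10
4 + 9
2 + 2 + 9
5 + 8
2 + 3 + 8
6 + 7
2 + 4 + 7
3 + 3 + 7
2 + 2 + 2 + 7
2 + 5 + 6
3 + 4 + 6
2 + 2 + 3 + 6
3 + 5 + 5
4 + 4 + 5
2 + 2 + 4 + 5
2 + 3 + 3 + 5
2 + 3 + 4 + 4
3 + 3 + 3 + 4
2 + 2 + 2 + 3 + 4
2 + 2 + 3 + 3 + 3
Counting gives 22.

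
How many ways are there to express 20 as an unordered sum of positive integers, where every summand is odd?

64

A partial list (first 12 by largest part):
19+1
17+3
17+1+1+1
15+5
15+3+1+1
15+1+1+1+1+1
13+7
13+5+1+1
13+3+3+1
13+3+1+1+1+1
13+1+1+1+1+1+1+1
11+9
…and 52 more, for 64 total.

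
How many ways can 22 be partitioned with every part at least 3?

Counting exhaustively, 73 partitions satisfy the conditions.

73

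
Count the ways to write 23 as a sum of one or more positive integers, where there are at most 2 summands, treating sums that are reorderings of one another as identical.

12

Enumerating:
23
22, 1
21, 2
20, 3
19, 4
18, 5
17, 6
16, 7
15, 8
14, 9
13, 10
12, 11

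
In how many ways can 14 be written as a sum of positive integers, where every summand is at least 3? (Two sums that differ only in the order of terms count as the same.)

13

Enumerating:
14
3 + 11
4 + 10
5 + 9
6 + 8
3 + 3 + 8
7 + 7
3 + 4 + 7
3 + 5 + 6
4 + 4 + 6
4 + 5 + 5
3 + 3 + 3 + 5
3 + 3 + 4 + 4
That's 13 in total.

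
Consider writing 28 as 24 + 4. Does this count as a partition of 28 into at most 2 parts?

The parts sum to 28, and the condition 'there are at most 2 summands' holds.

Yes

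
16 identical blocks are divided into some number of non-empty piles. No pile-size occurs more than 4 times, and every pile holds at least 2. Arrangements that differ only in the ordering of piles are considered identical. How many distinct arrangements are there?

There are too many to list fully; the first 12 (by largest part) are:
16
14,2
13,3
12,4
12,2,2
11,5
11,3,2
10,6
10,4,2
10,3,3
10,2,2,2
9,7
…and 39 more, for 51 total.

51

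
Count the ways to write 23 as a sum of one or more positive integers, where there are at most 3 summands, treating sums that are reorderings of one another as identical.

A partial list (first 12 by largest part):
23
22, 1
21, 2
21, 1, 1
20, 3
20, 2, 1
19, 4
19, 3, 1
19, 2, 2
18, 5
18, 4, 1
18, 3, 2
…and 44 more, for 56 total.

56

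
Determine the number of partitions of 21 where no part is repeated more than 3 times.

Enumerating by decreasing first part gives 395 partitions in all.

395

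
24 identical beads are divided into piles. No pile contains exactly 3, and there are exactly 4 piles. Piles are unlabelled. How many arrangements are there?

A full systematic count gives 71.

71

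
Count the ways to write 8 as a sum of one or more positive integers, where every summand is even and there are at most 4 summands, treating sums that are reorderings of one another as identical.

5

They are:
8
2, 6
4, 4
2, 2, 4
2, 2, 2, 2
That's 5 in total.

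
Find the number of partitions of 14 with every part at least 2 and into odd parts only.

Listing the qualifying partitions of 14:
3,11
5,9
7,7
3,3,3,5

4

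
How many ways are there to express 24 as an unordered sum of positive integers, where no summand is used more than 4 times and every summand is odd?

There are too many to list fully; the first 12 (by largest part) are:
1+23
3+21
1+1+1+21
5+19
1+1+3+19
7+17
1+1+5+17
1+3+3+17
1+1+1+1+3+17
9+15
1+1+7+15
1+3+5+15
…and 50 more, for 62 total.

62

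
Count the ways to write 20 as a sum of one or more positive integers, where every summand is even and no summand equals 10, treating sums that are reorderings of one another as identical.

A partial list (first 12 by largest part):
20
2 + 18
4 + 16
2 + 2 + 16
6 + 14
2 + 4 + 14
2 + 2 + 2 + 14
8 + 12
2 + 6 + 12
4 + 4 + 12
2 + 2 + 4 + 12
2 + 2 + 2 + 2 + 12
…and 23 more, for 35 total.

35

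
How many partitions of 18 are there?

Enumerating by decreasing first part gives 385 partitions in all.

385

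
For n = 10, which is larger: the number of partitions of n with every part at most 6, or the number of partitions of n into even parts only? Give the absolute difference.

Partitions of 10 with every part at most 6: 35.
Partitions of 10 into even parts only: 7.
|35 − 7| = 28.

28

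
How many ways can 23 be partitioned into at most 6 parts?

454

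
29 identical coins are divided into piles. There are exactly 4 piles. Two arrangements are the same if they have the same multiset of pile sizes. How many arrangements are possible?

185

Direct enumeration gives 185 partitions.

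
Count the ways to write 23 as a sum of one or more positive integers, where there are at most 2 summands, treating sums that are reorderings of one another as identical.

12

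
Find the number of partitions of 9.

30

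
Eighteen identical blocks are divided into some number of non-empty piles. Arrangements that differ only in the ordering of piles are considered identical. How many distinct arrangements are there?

385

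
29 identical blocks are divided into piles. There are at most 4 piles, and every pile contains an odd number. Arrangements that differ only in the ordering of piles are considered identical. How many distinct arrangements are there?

Enumerating:
29
1+1+27
1+3+25
1+5+23
3+3+23
1+7+21
3+5+21
1+9+19
3+7+19
5+5+19
1+11+17
3+9+17
5+7+17
1+13+15
3+11+15
5+9+15
7+7+15
3+13+13
5+11+13
7+9+13
7+11+11
9+9+11

22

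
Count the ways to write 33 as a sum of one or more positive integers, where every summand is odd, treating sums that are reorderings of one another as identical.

Enumerating by decreasing first part gives 448 partitions in all.

448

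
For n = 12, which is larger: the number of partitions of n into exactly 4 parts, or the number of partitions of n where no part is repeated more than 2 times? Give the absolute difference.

Partitions of 12 into exactly 4 parts: 15.
Partitions of 12 where no part is repeated more than 2 times: 36.
|15 − 36| = 21.

21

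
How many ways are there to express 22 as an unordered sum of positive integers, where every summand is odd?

89

Direct enumeration gives 89 partitions.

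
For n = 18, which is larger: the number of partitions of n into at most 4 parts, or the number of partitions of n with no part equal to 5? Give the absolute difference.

Partitions of 18 into at most 4 parts: 84.
Partitions of 18 with no part equal to 5: 284.
|84 − 284| = 200.

200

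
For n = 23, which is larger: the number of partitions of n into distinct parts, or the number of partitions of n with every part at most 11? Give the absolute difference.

956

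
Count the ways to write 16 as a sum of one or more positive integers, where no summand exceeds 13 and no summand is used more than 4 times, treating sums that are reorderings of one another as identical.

160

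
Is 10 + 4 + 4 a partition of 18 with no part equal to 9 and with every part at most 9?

The parts sum to 18, and the condition 'no summand exceeds 9' is violated.

No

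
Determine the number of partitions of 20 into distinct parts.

There are too many to list fully; the first 12 (by largest part) are:
20
19,1
18,2
17,3
17,2,1
16,4
16,3,1
15,5
15,4,1
15,3,2
14,6
14,5,1
…and 52 more, for 64 total.

64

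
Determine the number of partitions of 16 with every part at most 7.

There are 164 such partitions.

164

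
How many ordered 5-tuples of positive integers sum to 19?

Equivalently, choose which 4 of the 18 gaps become plus signs: C(18,4) = 3060.

3060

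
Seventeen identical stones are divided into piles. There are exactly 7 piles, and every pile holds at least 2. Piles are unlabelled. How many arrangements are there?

3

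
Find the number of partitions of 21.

Systematic enumeration (by largest part, then next-largest, …) yields 792.

792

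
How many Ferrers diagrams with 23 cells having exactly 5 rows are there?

141

There are 141 such partitions.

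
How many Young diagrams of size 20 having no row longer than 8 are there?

434

Systematic enumeration (by largest part, then next-largest, …) yields 434.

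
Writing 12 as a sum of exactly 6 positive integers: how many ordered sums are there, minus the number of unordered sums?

Compositions: C(11,5) = 462.
Unordered (partitions into 6 parts): 11.
Difference: 462 − 11 = 451.

451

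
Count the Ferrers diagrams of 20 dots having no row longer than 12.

582

There are 582 such partitions.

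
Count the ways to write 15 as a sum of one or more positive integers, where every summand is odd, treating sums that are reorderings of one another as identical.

27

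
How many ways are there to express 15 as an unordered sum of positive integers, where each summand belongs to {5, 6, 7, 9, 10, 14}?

Listing the qualifying partitions of 15:
10, 5
9, 6
5, 5, 5

3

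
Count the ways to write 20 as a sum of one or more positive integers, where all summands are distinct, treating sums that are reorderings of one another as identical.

A partial list (first 12 by largest part):
20
1+19
2+18
3+17
1+2+17
4+16
1+3+16
5+15
1+4+15
2+3+15
6+14
1+5+14
…and 52 more, for 64 total.

64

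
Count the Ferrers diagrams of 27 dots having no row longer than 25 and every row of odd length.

191

A full systematic count gives 191.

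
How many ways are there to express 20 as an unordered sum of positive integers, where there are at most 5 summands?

Counting exhaustively, 192 partitions satisfy the conditions.

192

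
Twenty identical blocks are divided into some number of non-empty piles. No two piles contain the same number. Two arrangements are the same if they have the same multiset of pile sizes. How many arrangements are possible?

64

There are too many to list fully; the first 12 (by largest part) are:
20
19, 1
18, 2
17, 3
17, 2, 1
16, 4
16, 3, 1
15, 5
15, 4, 1
15, 3, 2
14, 6
14, 5, 1
…and 52 more, for 64 total.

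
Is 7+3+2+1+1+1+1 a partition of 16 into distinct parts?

The parts sum to 16, and the condition 'all summands are distinct' is violated.

No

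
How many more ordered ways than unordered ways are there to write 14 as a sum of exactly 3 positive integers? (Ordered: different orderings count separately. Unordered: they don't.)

62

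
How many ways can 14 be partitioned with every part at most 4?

There are too many to list fully; the first 12 (by largest part) are:
4,4,4,2
4,4,4,1,1
4,4,3,3
4,4,3,2,1
4,4,3,1,1,1
4,4,2,2,2
4,4,2,2,1,1
4,4,2,1,1,1,1
4,4,1,1,1,1,1,1
4,3,3,3,1
4,3,3,2,2
4,3,3,2,1,1
…and 35 more, for 47 total.

47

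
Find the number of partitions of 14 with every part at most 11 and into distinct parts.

19

Listing the qualifying partitions of 14:
11+3
11+2+1
10+4
10+3+1
9+5
9+4+1
9+3+2
8+6
8+5+1
8+4+2
8+3+2+1
7+6+1
7+5+2
7+4+3
7+4+2+1
6+5+3
6+5+2+1
6+4+3+1
5+4+3+2
Counting gives 19.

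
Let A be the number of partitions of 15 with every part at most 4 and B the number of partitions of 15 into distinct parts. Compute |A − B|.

27

Partitions of 15 with every part at most 4: 54.
Partitions of 15 into distinct parts: 27.
|54 − 27| = 27.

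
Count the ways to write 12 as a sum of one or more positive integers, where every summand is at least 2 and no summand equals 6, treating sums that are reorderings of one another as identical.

They are:
12
2,10
3,9
4,8
2,2,8
5,7
2,3,7
2,5,5
3,4,5
2,2,3,5
4,4,4
2,2,4,4
2,3,3,4
2,2,2,2,4
3,3,3,3
2,2,2,3,3
2,2,2,2,2,2

17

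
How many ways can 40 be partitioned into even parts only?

A full systematic count gives 627.

627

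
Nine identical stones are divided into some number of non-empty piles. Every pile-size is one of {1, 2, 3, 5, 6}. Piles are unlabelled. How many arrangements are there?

19

The partitions of 9 that satisfy the conditions:
6, 3
6, 2, 1
6, 1, 1, 1
5, 3, 1
5, 2, 2
5, 2, 1, 1
5, 1, 1, 1, 1
3, 3, 3
3, 3, 2, 1
3, 3, 1, 1, 1
3, 2, 2, 2
3, 2, 2, 1, 1
3, 2, 1, 1, 1, 1
3, 1, 1, 1, 1, 1, 1
2, 2, 2, 2, 1
2, 2, 2, 1, 1, 1
2, 2, 1, 1, 1, 1, 1
2, 1, 1, 1, 1, 1, 1, 1
1, 1, 1, 1, 1, 1, 1, 1, 1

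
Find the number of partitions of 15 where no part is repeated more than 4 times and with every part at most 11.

120

Enumerating by decreasing first part gives 120 partitions in all.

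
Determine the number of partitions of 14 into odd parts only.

Listing the qualifying partitions of 14:
1 + 13
3 + 11
1 + 1 + 1 + 11
5 + 9
1 + 1 + 3 + 9
1 + 1 + 1 + 1 + 1 + 9
7 + 7
1 + 1 + 5 + 7
1 + 3 + 3 + 7
1 + 1 + 1 + 1 + 3 + 7
1 + 1 + 1 + 1 + 1 + 1 + 1 + 7
1 + 3 + 5 + 5
1 + 1 + 1 + 1 + 5 + 5
3 + 3 + 3 + 5
1 + 1 + 1 + 3 + 3 + 5
1 + 1 + 1 + 1 + 1 + 1 + 3 + 5
1 + 1 + 1 + 1 + 1 + 1 + 1 + 1 + 1 + 5
1 + 1 + 3 + 3 + 3 + 3
1 + 1 + 1 + 1 + 1 + 3 + 3 + 3
1 + 1 + 1 + 1 + 1 + 1 + 1 + 1 + 3 + 3
1 + 1 + 1 + 1 + 1 + 1 + 1 + 1 + 1 + 1 + 1 + 3
1 + 1 + 1 + 1 + 1 + 1 + 1 + 1 + 1 + 1 + 1 + 1 + 1 + 1
That's 22 in total.

22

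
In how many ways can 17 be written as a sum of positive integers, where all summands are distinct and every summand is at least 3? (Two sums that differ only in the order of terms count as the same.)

12

Listing the qualifying partitions of 17:
17
14, 3
13, 4
12, 5
11, 6
10, 7
10, 4, 3
9, 8
9, 5, 3
8, 6, 3
8, 5, 4
7, 6, 4
Counting gives 12.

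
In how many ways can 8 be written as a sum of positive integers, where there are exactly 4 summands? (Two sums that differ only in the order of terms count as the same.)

5

They are:
5, 1, 1, 1
4, 2, 1, 1
3, 3, 1, 1
3, 2, 2, 1
2, 2, 2, 2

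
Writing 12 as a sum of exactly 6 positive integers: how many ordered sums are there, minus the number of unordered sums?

Compositions: C(11,5) = 462.
Unordered (partitions into 6 parts): 11.
Difference: 462 − 11 = 451.

451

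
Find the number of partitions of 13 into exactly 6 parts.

14

They are:
8,1,1,1,1,1
7,2,1,1,1,1
6,3,1,1,1,1
6,2,2,1,1,1
5,4,1,1,1,1
5,3,2,1,1,1
5,2,2,2,1,1
4,4,2,1,1,1
4,3,3,1,1,1
4,3,2,2,1,1
4,2,2,2,2,1
3,3,3,2,1,1
3,3,2,2,2,1
3,2,2,2,2,2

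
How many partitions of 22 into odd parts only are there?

A full systematic count gives 89.

89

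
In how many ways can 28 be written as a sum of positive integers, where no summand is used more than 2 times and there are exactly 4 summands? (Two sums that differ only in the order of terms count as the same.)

Counting exhaustively, 160 partitions satisfy the conditions.

160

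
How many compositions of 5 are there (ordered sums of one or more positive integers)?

There are 4 gaps and each independently is a cut or not, giving 2^4 = 16.

16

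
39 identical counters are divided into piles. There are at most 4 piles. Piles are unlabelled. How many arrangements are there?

There are 588 such partitions.

588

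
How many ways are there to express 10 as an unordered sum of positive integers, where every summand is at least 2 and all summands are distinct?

5

Enumerating:
10
8+2
7+3
6+4
5+3+2
That's 5 in total.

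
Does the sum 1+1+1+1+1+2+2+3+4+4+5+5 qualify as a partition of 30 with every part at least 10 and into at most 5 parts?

No

The parts sum to 30, and the condition 'every summand is at least 10' is violated.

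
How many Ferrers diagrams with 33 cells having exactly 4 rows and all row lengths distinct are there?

Direct enumeration gives 150 partitions.

150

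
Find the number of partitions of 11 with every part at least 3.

6

Enumerating:
11
8, 3
7, 4
6, 5
5, 3, 3
4, 4, 3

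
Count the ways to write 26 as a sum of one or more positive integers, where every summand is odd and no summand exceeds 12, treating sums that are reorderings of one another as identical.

116

There are 116 such partitions.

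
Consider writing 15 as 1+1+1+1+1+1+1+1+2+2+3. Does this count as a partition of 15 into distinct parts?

The parts sum to 15, and the condition 'all summands are distinct' is violated.

No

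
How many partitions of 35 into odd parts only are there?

585

Systematic enumeration (by largest part, then next-largest, …) yields 585.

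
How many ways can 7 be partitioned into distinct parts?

Listing the qualifying partitions of 7:
7
6, 1
5, 2
4, 3
4, 2, 1
That's 5 in total.

5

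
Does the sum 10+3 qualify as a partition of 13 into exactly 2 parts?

Yes

The parts sum to 13, and the condition 'there are exactly 2 summands' holds.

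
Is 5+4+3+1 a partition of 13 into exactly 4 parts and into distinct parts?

The parts sum to 13, and the condition 'there are exactly 4 summands' holds; the condition 'all summands are distinct' holds.

Yes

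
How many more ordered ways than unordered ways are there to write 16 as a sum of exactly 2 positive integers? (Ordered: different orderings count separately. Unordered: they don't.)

Compositions: C(15,1) = 15.
Partitions of 16 into exactly 2 parts: 8.
Difference: 15 − 8 = 7.

7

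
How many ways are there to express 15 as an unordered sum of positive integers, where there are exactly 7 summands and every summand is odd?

The partitions of 15 that satisfy the conditions:
9 + 1 + 1 + 1 + 1 + 1 + 1
7 + 3 + 1 + 1 + 1 + 1 + 1
5 + 5 + 1 + 1 + 1 + 1 + 1
5 + 3 + 3 + 1 + 1 + 1 + 1
3 + 3 + 3 + 3 + 1 + 1 + 1
That's 5 in total.

5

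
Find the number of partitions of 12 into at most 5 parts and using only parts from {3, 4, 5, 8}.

Listing the qualifying partitions of 12:
8, 4
5, 4, 3
4, 4, 4
3, 3, 3, 3
That's 4 in total.

4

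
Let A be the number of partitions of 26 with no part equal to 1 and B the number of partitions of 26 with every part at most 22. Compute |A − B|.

1951

Partitions of 26 with no part equal to 1: 478.
Partitions of 26 with every part at most 22: 2429.
|478 − 2429| = 1951.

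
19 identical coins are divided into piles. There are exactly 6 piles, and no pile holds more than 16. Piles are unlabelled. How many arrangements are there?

71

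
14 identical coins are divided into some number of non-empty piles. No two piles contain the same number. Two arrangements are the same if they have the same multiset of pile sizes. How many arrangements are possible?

22

The partitions of 14 that satisfy the conditions:
14
13,1
12,2
11,3
11,2,1
10,4
10,3,1
9,5
9,4,1
9,3,2
8,6
8,5,1
8,4,2
8,3,2,1
7,6,1
7,5,2
7,4,3
7,4,2,1
6,5,3
6,5,2,1
6,4,3,1
5,4,3,2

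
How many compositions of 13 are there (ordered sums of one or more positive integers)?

4096

Each of the 12 gaps between 13 units is either a break or not: 2^12 = 4096.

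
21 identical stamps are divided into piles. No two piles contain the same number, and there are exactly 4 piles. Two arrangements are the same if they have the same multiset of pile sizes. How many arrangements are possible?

A partial list (first 12 by largest part):
15 + 3 + 2 + 1
14 + 4 + 2 + 1
13 + 5 + 2 + 1
13 + 4 + 3 + 1
12 + 6 + 2 + 1
12 + 5 + 3 + 1
12 + 4 + 3 + 2
11 + 7 + 2 + 1
11 + 6 + 3 + 1
11 + 5 + 4 + 1
11 + 5 + 3 + 2
10 + 8 + 2 + 1
…and 15 more, for 27 total.

27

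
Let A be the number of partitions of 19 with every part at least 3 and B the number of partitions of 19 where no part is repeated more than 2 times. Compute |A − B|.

124

Partitions of 19 with every part at least 3: 39.
Partitions of 19 where no part is repeated more than 2 times: 163.
|39 − 163| = 124.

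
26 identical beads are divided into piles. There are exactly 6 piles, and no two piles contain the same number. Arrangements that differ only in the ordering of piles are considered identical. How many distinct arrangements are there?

7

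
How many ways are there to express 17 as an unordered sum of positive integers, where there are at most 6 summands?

Systematic enumeration (by largest part, then next-largest, …) yields 163.

163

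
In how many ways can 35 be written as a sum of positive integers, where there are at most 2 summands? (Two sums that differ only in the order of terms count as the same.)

18

They are:
35
34,1
33,2
32,3
31,4
30,5
29,6
28,7
27,8
26,9
25,10
24,11
23,12
22,13
21,14
20,15
19,16
18,17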